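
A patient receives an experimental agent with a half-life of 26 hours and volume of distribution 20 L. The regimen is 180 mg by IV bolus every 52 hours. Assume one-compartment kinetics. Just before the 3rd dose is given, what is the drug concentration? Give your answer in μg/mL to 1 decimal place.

2.8 μg/mL

f = (1/2)^(τ/t½) = (1/2)^(52/26) ≈ 0.2500.
C₀ = D/Vd = 180/20 ≈ 9.000 μg/mL.
Before the 3rd dose, 2 doses have been given. Superposition: Cmin = C₀·(f + f²).
≈ 9.000 × (0.2500 + 0.0625) ≈ 9.000 × 0.3125 ≈ 2.812 μg/mL.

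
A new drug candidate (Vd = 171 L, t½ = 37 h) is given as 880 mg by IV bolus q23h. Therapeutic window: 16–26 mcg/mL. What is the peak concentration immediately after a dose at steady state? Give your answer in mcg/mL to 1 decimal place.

14.7 mcg/mL

k = ln2/t½ = ln2/37 ≈ 0.018734 h⁻¹; fraction remaining f = e^(−kτ) = e^(−0.018734×23) ≈ 0.6499.
At steady state, accumulation factor R = 1/(1 − e^(−kτ)) ≈ 2.8563.
Single-dose peak C₀ = D/Vd = 880/171 ≈ 5.146 mcg/mL.
Steady-state peak Cmax,ss = C₀·R ≈ 5.146 × 2.8563 ≈ 14.699 mcg/mL.
Peak 14.7 mcg/mL vs MTC 26 mcg/mL: below toxic threshold.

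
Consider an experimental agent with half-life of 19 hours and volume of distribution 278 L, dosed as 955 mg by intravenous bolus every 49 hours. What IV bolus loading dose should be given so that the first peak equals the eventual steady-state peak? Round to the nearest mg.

f = (1/2)^(49/19) ≈ 0.167363; accumulation ratio R = 1/(1−f) ≈ 1.20100.
Loading dose to hit Cmax,ss on first dose: D_load = D_maint·R ≈ 955 × 1.20100 ≈ 1146.96 mg.

1147 mg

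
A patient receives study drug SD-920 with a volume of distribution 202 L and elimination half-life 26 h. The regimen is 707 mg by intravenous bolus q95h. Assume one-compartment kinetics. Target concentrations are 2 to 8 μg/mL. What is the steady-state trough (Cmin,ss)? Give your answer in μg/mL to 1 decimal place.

Over one 95-h interval, 95/26 ≈ 3.6538 half-lives elapse, leaving f ≈ 0.0794 of each dose.
At steady state, accumulation factor R = 1/(1 − e^(−kτ)) ≈ 1.0862.
Single-dose peak C₀ = D/Vd = 707/202 ≈ 3.500 μg/mL.
Cmax,ss = C₀/(1 − f) ≈ 3.500/0.9206 ≈ 3.802 μg/mL.
Steady-state trough Cmin,ss = Cmax,ss·f ≈ 3.802 × 0.0794 ≈ 0.302 μg/mL.
Trough 0.3 μg/mL vs MEC 2 μg/mL: subtherapeutic.

0.3 μg/mL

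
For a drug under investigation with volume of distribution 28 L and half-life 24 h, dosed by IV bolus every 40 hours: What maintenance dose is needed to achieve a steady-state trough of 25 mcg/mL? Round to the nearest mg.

1522 mg

τ/t½ = 40/24 ≈ 1.6667, so f = (1/2)^(40/24) ≈ 0.314980.
Cmin,ss = (D/Vd)·f/(1−f), so D = Cmin,ss·Vd·(1−f)/f.
D = 25 × 28 × (1−f)/f ≈ 25 × 28 × 2.17480 ≈ 1522.36 mg.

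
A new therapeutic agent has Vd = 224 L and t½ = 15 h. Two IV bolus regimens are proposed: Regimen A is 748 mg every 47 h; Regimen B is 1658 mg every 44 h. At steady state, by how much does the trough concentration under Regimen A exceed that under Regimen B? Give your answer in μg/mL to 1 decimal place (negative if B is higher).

Regimen A: f = (1/2)^(47/15) ≈ 0.1140; Cmin,ss = (748/224)·f/(1−f) ≈ 0.430 μg/mL.
Regimen B: f = (1/2)^(44/15) ≈ 0.1309; Cmin,ss = (1658/224)·f/(1−f) ≈ 1.115 μg/mL.
Difference ≈ 0.430 − 1.115 ≈ -0.685 μg/mL.

-0.7 μg/mL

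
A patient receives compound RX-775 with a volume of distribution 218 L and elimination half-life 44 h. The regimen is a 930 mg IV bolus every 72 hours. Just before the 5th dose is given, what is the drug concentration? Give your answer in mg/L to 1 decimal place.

f = (1/2)^(τ/t½) = (1/2)^(72/44) ≈ 0.3217.
C₀ = D/Vd = 930/218 ≈ 4.266 mg/L.
Before the 5th dose, 4 doses have been given. Superposition: Cmin = C₀·(f + f² + … + f^4).
≈ 4.266 × (0.3217 + 0.1035 + 0.0333 + 0.0107) ≈ 4.266 × 0.4692 ≈ 2.002 mg/L.

2.0 mg/L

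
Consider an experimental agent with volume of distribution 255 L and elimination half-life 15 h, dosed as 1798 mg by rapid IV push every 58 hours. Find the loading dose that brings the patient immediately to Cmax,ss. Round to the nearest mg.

f = (1/2)^(58/15) ≈ 0.068552; accumulation ratio R = 1/(1−f) ≈ 1.07360.
Loading dose to hit Cmax,ss on first dose: D_load = D_maint·R ≈ 1798 × 1.07360 ≈ 1930.33 mg.

1930 mg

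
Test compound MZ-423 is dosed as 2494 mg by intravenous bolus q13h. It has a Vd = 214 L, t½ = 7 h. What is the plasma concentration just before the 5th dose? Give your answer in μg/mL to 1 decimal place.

f = (1/2)^(τ/t½) = (1/2)^(13/7) ≈ 0.2760.
C₀ = D/Vd = 2494/214 ≈ 11.654 μg/mL.
Before the 5th dose, 4 doses have been given. Superposition: Cmin = C₀·(f + f² + … + f^4).
≈ 11.654 × (0.2760 + 0.0762 + 0.0210 + 0.0058) ≈ 11.654 × 0.3790 ≈ 4.417 μg/mL.

4.4 μg/mL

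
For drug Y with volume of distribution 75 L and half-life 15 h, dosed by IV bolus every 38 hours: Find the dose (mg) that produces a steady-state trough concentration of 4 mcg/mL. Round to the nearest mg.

1437 mg

τ/t½ = 38/15 ≈ 2.5333, so f = (1/2)^(38/15) ≈ 0.172739.
Cmin,ss = (D/Vd)·f/(1−f), so D = Cmin,ss·Vd·(1−f)/f.
D = 4 × 75 × (1−f)/f ≈ 4 × 75 × 4.78908 ≈ 1436.72 mg.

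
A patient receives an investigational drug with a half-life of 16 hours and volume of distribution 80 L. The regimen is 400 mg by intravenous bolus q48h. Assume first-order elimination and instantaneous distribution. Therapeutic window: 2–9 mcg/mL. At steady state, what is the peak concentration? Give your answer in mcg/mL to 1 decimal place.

5.7 mcg/mL

The dosing interval is 3 half-lives, so f = 2^(−3) = 0.125.
Accumulation ratio R = 1/(1 − f) = 1/0.875 = 8/7.
Single-dose peak C₀ = D/Vd = 400/80 = 5 mcg/mL.
Steady-state peak Cmax,ss = C₀·R = 5 × 8/7 ≈ 5.714 mcg/mL.
Peak 5.7 mcg/mL vs MTC 9 mcg/mL: below toxic threshold.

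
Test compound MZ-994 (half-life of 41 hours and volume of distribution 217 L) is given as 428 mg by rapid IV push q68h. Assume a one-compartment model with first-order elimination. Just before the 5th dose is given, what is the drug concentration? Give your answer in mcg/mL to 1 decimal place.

0.9 mcg/mL

f = (1/2)^(τ/t½) = (1/2)^(68/41) ≈ 0.3168.
C₀ = D/Vd = 428/217 ≈ 1.972 mcg/mL.
Before the 5th dose, 4 doses have been given. Superposition: Cmin = C₀·(f + f² + … + f^4).
≈ 1.972 × (0.3168 + 0.1004 + 0.0318 + 0.0101) ≈ 1.972 × 0.4591 ≈ 0.905 mcg/mL.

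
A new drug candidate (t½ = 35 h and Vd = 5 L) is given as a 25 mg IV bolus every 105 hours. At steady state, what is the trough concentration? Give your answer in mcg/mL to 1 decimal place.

0.7 mcg/mL

τ = 105 h = 3 half-lives, so f = (1/2)^3 = 0.125.
At steady state, R = 1/(1 − 0.125) = 8/7.
Single-dose peak C₀ = D/Vd = 25/5 = 5 mcg/mL.
Steady-state peak Cmax,ss = C₀·R = 5 × 8/7 ≈ 5.714 mcg/mL.
Steady-state trough Cmin,ss = Cmax,ss·f ≈ 5.714 × 0.125 ≈ 0.714 mcg/mL.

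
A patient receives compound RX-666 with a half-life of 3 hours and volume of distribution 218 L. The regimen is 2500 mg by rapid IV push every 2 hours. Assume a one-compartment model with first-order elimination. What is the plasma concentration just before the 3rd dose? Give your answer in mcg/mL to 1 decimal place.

f = (1/2)^(τ/t½) = (1/2)^(2/3) ≈ 0.6300.
C₀ = D/Vd = 2500/218 ≈ 11.468 mcg/mL.
Before the 3rd dose, 2 doses have been given. Superposition: Cmin = C₀·(f + f²).
≈ 11.468 × (0.6300 + 0.3969) ≈ 11.468 × 1.0269 ≈ 11.776 mcg/mL.

11.8 mcg/mL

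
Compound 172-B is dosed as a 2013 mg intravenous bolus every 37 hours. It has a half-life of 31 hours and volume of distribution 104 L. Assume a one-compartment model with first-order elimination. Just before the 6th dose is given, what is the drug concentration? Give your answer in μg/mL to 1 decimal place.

f = (1/2)^(τ/t½) = (1/2)^(37/31) ≈ 0.4372.
C₀ = D/Vd = 2013/104 ≈ 19.356 μg/mL.
Before the 6th dose, 5 doses have been given. Superposition: Cmin = C₀·(f + f² + … + f^5).
≈ 19.356 × (0.4372 + 0.1911 + 0.0836 + 0.0365 + 0.0160) ≈ 19.356 × 0.7644 ≈ 14.796 μg/mL.

14.8 μg/mL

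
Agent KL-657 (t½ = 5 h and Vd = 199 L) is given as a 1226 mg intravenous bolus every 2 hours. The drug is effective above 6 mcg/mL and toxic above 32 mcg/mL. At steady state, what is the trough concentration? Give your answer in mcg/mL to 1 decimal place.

k = ln2/t½ = ln2/5 ≈ 0.138629 h⁻¹; fraction remaining f = e^(−kτ) = e^(−0.138629×2) ≈ 0.7579.
Single-dose peak C₀ = D/Vd = 1226/199 ≈ 6.161 mcg/mL.
Steady-state trough Cmin,ss = C₀·f/(1−f) ≈ 6.161 × 0.7579/0.2421 ≈ 19.287 mcg/mL.
Trough 19.3 mcg/mL vs MEC 6 mcg/mL: adequate.

19.3 mcg/mL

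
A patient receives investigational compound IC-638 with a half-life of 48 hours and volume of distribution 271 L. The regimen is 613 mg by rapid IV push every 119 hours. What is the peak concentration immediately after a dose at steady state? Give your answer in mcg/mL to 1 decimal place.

2.8 mcg/mL

k = ln2/t½ = ln2/48 ≈ 0.014441 h⁻¹; fraction remaining f = e^(−kτ) = e^(−0.014441×119) ≈ 0.1793.
Accumulation ratio R = 1/(1 − f) ≈ 1/0.8207 ≈ 1.2185.
Single-dose peak C₀ = D/Vd = 613/271 ≈ 2.262 mcg/mL.
Steady-state peak Cmax,ss = C₀·R ≈ 2.262 × 1.2185 ≈ 2.756 mcg/mL.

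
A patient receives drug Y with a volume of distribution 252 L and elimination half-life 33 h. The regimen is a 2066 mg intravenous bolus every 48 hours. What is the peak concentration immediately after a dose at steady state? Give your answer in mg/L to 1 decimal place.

k = ln2/t½ = ln2/33 ≈ 0.021004 h⁻¹; fraction remaining f = e^(−kτ) = e^(−0.021004×48) ≈ 0.3649.
Accumulation ratio R = 1/(1 − f) ≈ 1/0.6351 ≈ 1.5746.
Each bolus raises the concentration by D/Vd = 2066/252 ≈ 8.198 mg/L.
Steady-state peak Cmax,ss = C₀·R ≈ 8.198 × 1.5746 ≈ 12.909 mg/L.

12.9 mg/L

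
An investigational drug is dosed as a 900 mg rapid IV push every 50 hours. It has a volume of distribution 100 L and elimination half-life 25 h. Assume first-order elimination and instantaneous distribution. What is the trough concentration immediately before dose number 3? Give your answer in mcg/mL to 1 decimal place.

f = (1/2)^(τ/t½) = (1/2)^(50/25) ≈ 0.2500.
C₀ = D/Vd = 900/100 ≈ 9.000 mcg/mL.
Before the 3rd dose, 2 doses have been given. Superposition: Cmin = C₀·(f + f²).
≈ 9.000 × (0.2500 + 0.0625) ≈ 9.000 × 0.3125 ≈ 2.812 mcg/mL.

2.8 mcg/mL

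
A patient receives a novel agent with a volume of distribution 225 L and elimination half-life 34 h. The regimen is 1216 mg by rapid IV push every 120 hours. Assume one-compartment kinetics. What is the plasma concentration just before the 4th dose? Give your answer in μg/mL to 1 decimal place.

f = (1/2)^(τ/t½) = (1/2)^(120/34) ≈ 0.0866.
C₀ = D/Vd = 1216/225 ≈ 5.404 μg/mL.
Before the 4th dose, 3 doses have been given. Superposition: Cmin = C₀·(f + f² + … + f^3).
≈ 5.404 × (0.0866 + 0.0075 + 0.0006) ≈ 5.404 × 0.0947 ≈ 0.512 μg/mL.

0.5 μg/mL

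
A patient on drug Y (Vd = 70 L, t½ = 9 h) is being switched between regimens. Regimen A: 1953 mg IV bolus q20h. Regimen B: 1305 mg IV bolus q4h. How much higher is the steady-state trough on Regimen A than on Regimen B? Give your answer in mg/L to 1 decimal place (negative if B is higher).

Regimen A: f = (1/2)^(20/9) ≈ 0.2143; Cmin,ss = (1953/70)·f/(1−f) ≈ 7.610 mg/L.
Regimen B: f = (1/2)^(4/9) ≈ 0.7349; Cmin,ss = (1305/70)·f/(1−f) ≈ 51.681 mg/L.
Difference ≈ 7.610 − 51.681 ≈ -44.071 mg/L.

-44.1 mg/L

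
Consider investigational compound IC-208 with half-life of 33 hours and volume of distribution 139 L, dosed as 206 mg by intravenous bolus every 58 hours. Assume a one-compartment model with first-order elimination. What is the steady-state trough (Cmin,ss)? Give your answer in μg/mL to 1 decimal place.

Over one 58-h interval, 58/33 ≈ 1.7576 half-lives elapse, leaving f ≈ 0.2957 of each dose.
Accumulation ratio R = 1/(1 − f) ≈ 1/0.7043 ≈ 1.4198.
Single-dose peak C₀ = D/Vd = 206/139 ≈ 1.482 μg/mL.
Cmax,ss = C₀/(1 − f) ≈ 1.482/0.7043 ≈ 2.104 μg/mL.
One interval later, Cmin,ss = Cmax,ss·e^(−kτ) ≈ 2.104 × 0.2957 ≈ 0.622 μg/mL.

0.6 μg/mL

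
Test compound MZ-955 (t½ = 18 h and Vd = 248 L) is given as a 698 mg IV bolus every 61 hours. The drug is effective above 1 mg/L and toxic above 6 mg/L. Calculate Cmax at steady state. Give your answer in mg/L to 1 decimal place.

3.1 mg/L

k = ln2/t½ = ln2/18 ≈ 0.038508 h⁻¹; fraction remaining f = e^(−kτ) = e^(−0.038508×61) ≈ 0.0955.
At steady state, accumulation factor R = 1/(1 − e^(−kτ)) ≈ 1.1056.
Each bolus raises the concentration by D/Vd = 698/248 ≈ 2.815 mg/L.
Steady-state peak Cmax,ss = C₀·R ≈ 2.815 × 1.1056 ≈ 3.112 mg/L.
Peak 3.1 mg/L vs MTC 6 mg/L: below toxic threshold.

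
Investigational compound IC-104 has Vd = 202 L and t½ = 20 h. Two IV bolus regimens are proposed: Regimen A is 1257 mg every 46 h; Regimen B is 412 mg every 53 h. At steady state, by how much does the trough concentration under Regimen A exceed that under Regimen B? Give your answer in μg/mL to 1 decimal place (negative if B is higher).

Regimen A: f = (1/2)^(46/20) ≈ 0.2031; Cmin,ss = (1257/202)·f/(1−f) ≈ 1.586 μg/mL.
Regimen B: f = (1/2)^(53/20) ≈ 0.1593; Cmin,ss = (412/202)·f/(1−f) ≈ 0.386 μg/mL.
Difference ≈ 1.586 − 0.386 ≈ 1.200 μg/mL.

1.2 μg/mL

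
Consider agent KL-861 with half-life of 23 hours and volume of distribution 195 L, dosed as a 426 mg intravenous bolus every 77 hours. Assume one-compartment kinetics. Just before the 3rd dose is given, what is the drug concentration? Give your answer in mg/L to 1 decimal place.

0.2 mg/L

f = (1/2)^(τ/t½) = (1/2)^(77/23) ≈ 0.0982.
C₀ = D/Vd = 426/195 ≈ 2.185 mg/L.
Before the 3rd dose, 2 doses have been given. Superposition: Cmin = C₀·(f + f²).
≈ 2.185 × (0.0982 + 0.0096) ≈ 2.185 × 0.1078 ≈ 0.236 mg/L.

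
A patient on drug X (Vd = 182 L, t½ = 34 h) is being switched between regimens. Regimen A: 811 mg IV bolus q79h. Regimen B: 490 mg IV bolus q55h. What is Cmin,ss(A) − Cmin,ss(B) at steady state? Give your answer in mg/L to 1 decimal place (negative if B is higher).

Regimen A: f = (1/2)^(79/34) ≈ 0.1998; Cmin,ss = (811/182)·f/(1−f) ≈ 1.113 mg/L.
Regimen B: f = (1/2)^(55/34) ≈ 0.3259; Cmin,ss = (490/182)·f/(1−f) ≈ 1.302 mg/L.
Difference ≈ 1.113 − 1.302 ≈ -0.189 mg/L.

-0.2 mg/L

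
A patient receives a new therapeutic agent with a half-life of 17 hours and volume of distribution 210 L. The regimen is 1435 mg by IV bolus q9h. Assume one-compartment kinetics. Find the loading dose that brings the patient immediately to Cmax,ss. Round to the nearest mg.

4672 mg

f = (1/2)^(9/17) ≈ 0.692837; accumulation ratio R = 1/(1−f) ≈ 3.25560.
Loading dose to hit Cmax,ss on first dose: D_load = D_maint·R ≈ 1435 × 3.25560 ≈ 4671.79 mg.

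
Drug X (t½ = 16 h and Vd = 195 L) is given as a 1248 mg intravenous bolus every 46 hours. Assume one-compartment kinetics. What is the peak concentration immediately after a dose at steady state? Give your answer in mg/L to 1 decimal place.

τ/t½ = 46/16 ≈ 2.875, so fraction remaining f = (1/2)^(46/16) ≈ 0.1363.
At steady state, accumulation factor R = 1/(1 − e^(−kτ)) ≈ 1.1578.
Each bolus raises the concentration by D/Vd = 1248/195 ≈ 6.400 mg/L.
Steady-state peak Cmax,ss = C₀·R ≈ 6.400 × 1.1578 ≈ 7.410 mg/L.

7.4 mg/L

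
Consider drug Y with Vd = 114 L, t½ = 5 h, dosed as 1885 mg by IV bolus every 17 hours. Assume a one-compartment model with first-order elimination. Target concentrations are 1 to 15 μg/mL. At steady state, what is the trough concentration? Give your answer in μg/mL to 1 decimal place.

τ/t½ = 17/5 ≈ 3.4, so fraction remaining f = (1/2)^(17/5) ≈ 0.0947.
At steady state, accumulation factor R = 1/(1 − e^(−kτ)) ≈ 1.1046.
Single-dose peak C₀ = D/Vd = 1885/114 ≈ 16.535 μg/mL.
Steady-state peak Cmax,ss = C₀·R ≈ 16.535 × 1.1046 ≈ 18.265 μg/mL.
One interval later, Cmin,ss = Cmax,ss·e^(−kτ) ≈ 18.265 × 0.0947 ≈ 1.730 μg/mL.
Trough 1.7 μg/mL vs MEC 1 μg/mL: adequate.

1.7 μg/mL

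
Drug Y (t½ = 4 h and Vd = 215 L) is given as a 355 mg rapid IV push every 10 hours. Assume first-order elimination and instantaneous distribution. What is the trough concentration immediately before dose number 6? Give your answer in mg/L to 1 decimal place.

0.4 mg/L

f = (1/2)^(τ/t½) = (1/2)^(10/4) ≈ 0.1768.
C₀ = D/Vd = 355/215 ≈ 1.651 mg/L.
Before the 6th dose, 5 doses have been given. Superposition: Cmin = C₀·(f + f² + … + f^5).
≈ 1.651 × (0.1768 + 0.0313 + 0.0055 + 0.0010 + 0.0002) ≈ 1.651 × 0.2148 ≈ 0.355 mg/L.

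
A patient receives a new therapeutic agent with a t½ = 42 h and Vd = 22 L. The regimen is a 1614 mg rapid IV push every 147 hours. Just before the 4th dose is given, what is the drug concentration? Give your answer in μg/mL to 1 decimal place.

f = (1/2)^(τ/t½) = (1/2)^(147/42) ≈ 0.0884.
C₀ = D/Vd = 1614/22 ≈ 73.364 μg/mL.
Before the 4th dose, 3 doses have been given. Superposition: Cmin = C₀·(f + f² + … + f^3).
≈ 73.364 × (0.0884 + 0.0078 + 0.0007) ≈ 73.364 × 0.0969 ≈ 7.109 μg/mL.

7.1 μg/mL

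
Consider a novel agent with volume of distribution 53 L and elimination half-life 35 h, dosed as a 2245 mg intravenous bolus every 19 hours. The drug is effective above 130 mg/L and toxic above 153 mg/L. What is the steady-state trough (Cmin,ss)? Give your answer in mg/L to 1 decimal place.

τ/t½ = 19/35 ≈ 0.54286, so fraction remaining f = (1/2)^(19/35) ≈ 0.6864.
Accumulation ratio R = 1/(1 − f) ≈ 1/0.3136 ≈ 3.1888.
Single-dose peak C₀ = D/Vd = 2245/53 ≈ 42.358 mg/L.
Steady-state peak Cmax,ss = C₀·R ≈ 42.358 × 3.1888 ≈ 135.071 mg/L.
Steady-state trough Cmin,ss = Cmax,ss·f ≈ 135.071 × 0.6864 ≈ 92.713 mg/L.
Trough 92.7 mg/L vs MEC 130 mg/L: subtherapeutic.

92.7 mg/L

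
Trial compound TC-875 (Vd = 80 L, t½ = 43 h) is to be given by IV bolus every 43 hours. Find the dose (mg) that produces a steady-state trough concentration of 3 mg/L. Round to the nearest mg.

τ/t½ = 43/43 ≈ 1, so f = (1/2)^(43/43) ≈ 0.500000.
Cmin,ss = (D/Vd)·f/(1−f), so D = Cmin,ss·Vd·(1−f)/f.
D = 3 × 80 × (1−f)/f ≈ 3 × 80 × 1.00000 ≈ 240.00 mg.

240 mg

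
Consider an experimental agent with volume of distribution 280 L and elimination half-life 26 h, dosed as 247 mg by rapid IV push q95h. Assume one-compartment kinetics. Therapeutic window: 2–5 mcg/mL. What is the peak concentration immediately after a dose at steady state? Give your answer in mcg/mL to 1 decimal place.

τ/t½ = 95/26 ≈ 3.6538, so fraction remaining f = (1/2)^(95/26) ≈ 0.0794.
Accumulation ratio R = 1/(1 − f) ≈ 1/0.9206 ≈ 1.0862.
Single-dose peak C₀ = D/Vd = 247/280 ≈ 0.882 mcg/mL.
Steady-state peak Cmax,ss = C₀·R ≈ 0.882 × 1.0862 ≈ 0.958 mcg/mL.
Peak 1.0 mcg/mL vs MTC 5 mcg/mL: below toxic threshold.

1.0 mcg/mL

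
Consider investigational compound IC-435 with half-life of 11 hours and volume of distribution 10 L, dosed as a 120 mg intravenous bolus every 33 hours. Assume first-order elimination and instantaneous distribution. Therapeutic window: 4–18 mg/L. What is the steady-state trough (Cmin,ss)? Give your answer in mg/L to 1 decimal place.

The dosing interval is 3 half-lives, so f = 2^(−3) = 0.125.
At steady state, R = 1/(1 − 0.125) = 8/7.
Single-dose peak C₀ = D/Vd = 120/10 = 12 mg/L.
Steady-state peak Cmax,ss = C₀·R = 12 × 8/7 ≈ 13.714 mg/L.
Steady-state trough Cmin,ss = Cmax,ss·f ≈ 13.714 × 0.125 ≈ 1.714 mg/L.
Trough 1.7 mg/L vs MEC 4 mg/L: subtherapeutic.

1.7 mg/L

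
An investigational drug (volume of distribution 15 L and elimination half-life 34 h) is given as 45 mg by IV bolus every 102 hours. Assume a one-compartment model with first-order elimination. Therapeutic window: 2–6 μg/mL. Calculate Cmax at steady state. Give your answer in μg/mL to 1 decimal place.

The dosing interval is 3 half-lives, so f = 2^(−3) = 0.125.
At steady state, R = 1/(1 − 0.125) = 8/7.
Single-dose peak C₀ = D/Vd = 45/15 = 3 μg/mL.
Steady-state peak Cmax,ss = C₀·R = 3 × 8/7 ≈ 3.429 μg/mL.
Peak 3.4 μg/mL vs MTC 6 μg/mL: below toxic threshold.

3.4 μg/mL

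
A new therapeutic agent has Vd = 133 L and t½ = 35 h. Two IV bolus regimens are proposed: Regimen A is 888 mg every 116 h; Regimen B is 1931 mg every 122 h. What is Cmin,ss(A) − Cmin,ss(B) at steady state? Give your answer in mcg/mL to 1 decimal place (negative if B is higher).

-0.7 mcg/mL

Regimen A: f = (1/2)^(116/35) ≈ 0.1005; Cmin,ss = (888/133)·f/(1−f) ≈ 0.746 mcg/mL.
Regimen B: f = (1/2)^(122/35) ≈ 0.0893; Cmin,ss = (1931/133)·f/(1−f) ≈ 1.424 mcg/mL.
Difference ≈ 0.746 − 1.424 ≈ -0.678 mcg/mL.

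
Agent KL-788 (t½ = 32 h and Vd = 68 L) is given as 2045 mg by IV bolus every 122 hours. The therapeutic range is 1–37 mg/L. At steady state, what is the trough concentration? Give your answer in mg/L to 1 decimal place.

2.3 mg/L

Over one 122-h interval, 122/32 ≈ 3.8125 half-lives elapse, leaving f ≈ 0.0712 of each dose.
Accumulation ratio R = 1/(1 − f) ≈ 1/0.9288 ≈ 1.0767.
Single-dose peak C₀ = D/Vd = 2045/68 ≈ 30.074 mg/L.
Steady-state peak Cmax,ss = C₀·R ≈ 30.074 × 1.0767 ≈ 32.381 mg/L.
One interval later, Cmin,ss = Cmax,ss·e^(−kτ) ≈ 32.381 × 0.0712 ≈ 2.306 mg/L.
Trough 2.3 mg/L vs MEC 1 mg/L: adequate.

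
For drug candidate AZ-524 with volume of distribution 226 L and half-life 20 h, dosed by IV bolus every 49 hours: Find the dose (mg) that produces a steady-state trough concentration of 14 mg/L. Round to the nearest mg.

τ/t½ = 49/20 ≈ 2.45, so f = (1/2)^(49/20) ≈ 0.183011.
Cmin,ss = (D/Vd)·f/(1−f), so D = Cmin,ss·Vd·(1−f)/f.
D = 14 × 226 × (1−f)/f ≈ 14 × 226 × 4.46415 ≈ 14124.57 mg.

14125 mg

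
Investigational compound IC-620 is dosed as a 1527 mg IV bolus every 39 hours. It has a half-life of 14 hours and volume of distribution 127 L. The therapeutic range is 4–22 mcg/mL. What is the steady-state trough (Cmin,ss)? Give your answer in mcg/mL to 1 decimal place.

2.0 mcg/mL

Over one 39-h interval, 39/14 ≈ 2.7857 half-lives elapse, leaving f ≈ 0.1450 of each dose.
Accumulation ratio R = 1/(1 − f) ≈ 1/0.8550 ≈ 1.1696.
Single-dose peak C₀ = D/Vd = 1527/127 ≈ 12.024 mcg/mL.
Cmax,ss = C₀/(1 − f) ≈ 12.024/0.8550 ≈ 14.063 mcg/mL.
One interval later, Cmin,ss = Cmax,ss·e^(−kτ) ≈ 14.063 × 0.1450 ≈ 2.039 mcg/mL.
Trough 2.0 mcg/mL vs MEC 4 mcg/mL: subtherapeutic.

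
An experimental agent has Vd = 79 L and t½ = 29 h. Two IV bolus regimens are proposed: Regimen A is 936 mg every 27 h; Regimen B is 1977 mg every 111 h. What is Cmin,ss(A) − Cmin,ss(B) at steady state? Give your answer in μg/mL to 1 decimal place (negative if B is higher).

11.2 μg/mL

Regimen A: f = (1/2)^(27/29) ≈ 0.5245; Cmin,ss = (936/79)·f/(1−f) ≈ 13.069 μg/mL.
Regimen B: f = (1/2)^(111/29) ≈ 0.0704; Cmin,ss = (1977/79)·f/(1−f) ≈ 1.895 μg/mL.
Difference ≈ 13.069 − 1.895 ≈ 11.174 μg/mL.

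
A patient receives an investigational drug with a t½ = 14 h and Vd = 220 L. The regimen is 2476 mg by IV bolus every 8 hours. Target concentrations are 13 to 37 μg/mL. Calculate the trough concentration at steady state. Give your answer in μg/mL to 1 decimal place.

23.2 μg/mL

τ/t½ = 8/14 ≈ 0.57143, so fraction remaining f = (1/2)^(8/14) ≈ 0.6730.
Accumulation ratio R = 1/(1 − f) ≈ 1/0.3270 ≈ 3.0581.
Each bolus raises the concentration by D/Vd = 2476/220 ≈ 11.255 μg/mL.
Steady-state peak Cmax,ss = C₀·R ≈ 11.255 × 3.0581 ≈ 34.419 μg/mL.
One interval later, Cmin,ss = Cmax,ss·e^(−kτ) ≈ 34.419 × 0.6730 ≈ 23.164 μg/mL.
Trough 23.2 μg/mL vs MEC 13 μg/mL: adequate.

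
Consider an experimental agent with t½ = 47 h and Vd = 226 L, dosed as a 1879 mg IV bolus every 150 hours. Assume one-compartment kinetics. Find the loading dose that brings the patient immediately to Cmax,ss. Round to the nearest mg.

2110 mg

f = (1/2)^(150/47) ≈ 0.109463; accumulation ratio R = 1/(1−f) ≈ 1.12292.
Loading dose to hit Cmax,ss on first dose: D_load = D_maint·R ≈ 1879 × 1.12292 ≈ 2109.97 mg.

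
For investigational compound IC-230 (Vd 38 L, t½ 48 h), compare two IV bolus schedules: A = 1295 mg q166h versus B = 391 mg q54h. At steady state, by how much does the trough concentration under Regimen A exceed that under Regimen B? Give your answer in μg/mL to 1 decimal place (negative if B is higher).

Regimen A: f = (1/2)^(166/48) ≈ 0.0910; Cmin,ss = (1295/38)·f/(1−f) ≈ 3.412 μg/mL.
Regimen B: f = (1/2)^(54/48) ≈ 0.4585; Cmin,ss = (391/38)·f/(1−f) ≈ 8.712 μg/mL.
Difference ≈ 3.412 − 8.712 ≈ -5.300 μg/mL.

-5.3 μg/mL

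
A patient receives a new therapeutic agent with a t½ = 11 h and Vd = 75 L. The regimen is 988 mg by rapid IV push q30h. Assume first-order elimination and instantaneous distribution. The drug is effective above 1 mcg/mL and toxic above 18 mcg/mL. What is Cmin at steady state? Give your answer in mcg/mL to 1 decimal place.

τ/t½ = 30/11 ≈ 2.7273, so fraction remaining f = (1/2)^(30/11) ≈ 0.1510.
Each bolus raises the concentration by D/Vd = 988/75 ≈ 13.173 mcg/mL.
Steady-state trough Cmin,ss = C₀·f/(1−f) ≈ 13.173 × 0.1510/0.8490 ≈ 2.343 mcg/mL.
Trough 2.3 mcg/mL vs MEC 1 mcg/mL: adequate.

2.3 mcg/mL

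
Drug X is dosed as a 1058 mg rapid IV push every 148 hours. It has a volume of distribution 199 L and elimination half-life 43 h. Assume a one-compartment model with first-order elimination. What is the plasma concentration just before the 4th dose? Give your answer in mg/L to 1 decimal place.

0.5 mg/L

f = (1/2)^(τ/t½) = (1/2)^(148/43) ≈ 0.0920.
C₀ = D/Vd = 1058/199 ≈ 5.317 mg/L.
Before the 4th dose, 3 doses have been given. Superposition: Cmin = C₀·(f + f² + … + f^3).
≈ 5.317 × (0.0920 + 0.0085 + 0.0008) ≈ 5.317 × 0.1013 ≈ 0.539 mg/L.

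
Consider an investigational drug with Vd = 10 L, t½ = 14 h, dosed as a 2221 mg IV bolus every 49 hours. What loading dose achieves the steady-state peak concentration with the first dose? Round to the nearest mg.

2436 mg

f = (1/2)^(49/14) ≈ 0.088388; accumulation ratio R = 1/(1−f) ≈ 1.09696.
Loading dose to hit Cmax,ss on first dose: D_load = D_maint·R ≈ 2221 × 1.09696 ≈ 2436.35 mg.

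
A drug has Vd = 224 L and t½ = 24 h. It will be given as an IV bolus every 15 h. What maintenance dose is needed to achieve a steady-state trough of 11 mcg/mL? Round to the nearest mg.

1336 mg

τ/t½ = 15/24 ≈ 0.625, so f = (1/2)^(15/24) ≈ 0.648420.
Cmin,ss = (D/Vd)·f/(1−f), so D = Cmin,ss·Vd·(1−f)/f.
D = 11 × 224 × (1−f)/f ≈ 11 × 224 × 0.54221 ≈ 1336.01 mg.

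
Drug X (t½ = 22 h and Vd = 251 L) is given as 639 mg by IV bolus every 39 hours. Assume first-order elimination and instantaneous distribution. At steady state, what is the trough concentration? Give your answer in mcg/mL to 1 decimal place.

1.1 mcg/mL

k = ln2/t½ = ln2/22 ≈ 0.031507 h⁻¹; fraction remaining f = e^(−kτ) = e^(−0.031507×39) ≈ 0.2927.
Each bolus raises the concentration by D/Vd = 639/251 ≈ 2.546 mcg/mL.
Steady-state trough Cmin,ss = C₀·f/(1−f) ≈ 2.546 × 0.2927/0.7073 ≈ 1.054 mcg/mL.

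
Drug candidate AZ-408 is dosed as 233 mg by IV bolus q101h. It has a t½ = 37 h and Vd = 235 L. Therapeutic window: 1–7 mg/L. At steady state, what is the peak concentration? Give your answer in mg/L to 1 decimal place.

τ/t½ = 101/37 ≈ 2.7297, so fraction remaining f = (1/2)^(101/37) ≈ 0.1508.
Accumulation ratio R = 1/(1 − f) ≈ 1/0.8492 ≈ 1.1776.
Each bolus raises the concentration by D/Vd = 233/235 ≈ 0.991 mg/L.
Steady-state peak Cmax,ss = C₀·R ≈ 0.991 × 1.1776 ≈ 1.167 mg/L.
Peak 1.2 mg/L vs MTC 7 mg/L: below toxic threshold.

1.2 mg/L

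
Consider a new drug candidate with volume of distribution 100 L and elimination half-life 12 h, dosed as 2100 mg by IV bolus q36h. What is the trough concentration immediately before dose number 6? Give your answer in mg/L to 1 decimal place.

f = (1/2)^(τ/t½) = (1/2)^(36/12) ≈ 0.1250.
C₀ = D/Vd = 2100/100 ≈ 21.000 mg/L.
Before the 6th dose, 5 doses have been given. Superposition: Cmin = C₀·(f + f² + … + f^5).
≈ 21.000 × (0.1250 + 0.0156 + 0.0020 + 0.0002 + 0.0000) ≈ 21.000 × 0.1428 ≈ 2.999 mg/L.

3.0 mg/L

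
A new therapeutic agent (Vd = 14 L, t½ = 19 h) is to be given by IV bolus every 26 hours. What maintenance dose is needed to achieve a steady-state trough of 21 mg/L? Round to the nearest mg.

τ/t½ = 26/19 ≈ 1.3684, so f = (1/2)^(26/19) ≈ 0.387315.
Cmin,ss = (D/Vd)·f/(1−f), so D = Cmin,ss·Vd·(1−f)/f.
D = 21 × 14 × (1−f)/f ≈ 21 × 14 × 1.58188 ≈ 465.07 mg.

465 mg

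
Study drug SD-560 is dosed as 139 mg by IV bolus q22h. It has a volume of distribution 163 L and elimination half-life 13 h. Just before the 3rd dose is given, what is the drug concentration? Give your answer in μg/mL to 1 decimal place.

f = (1/2)^(τ/t½) = (1/2)^(22/13) ≈ 0.3094.
C₀ = D/Vd = 139/163 ≈ 0.853 μg/mL.
Before the 3rd dose, 2 doses have been given. Superposition: Cmin = C₀·(f + f²).
≈ 0.853 × (0.3094 + 0.0957) ≈ 0.853 × 0.4051 ≈ 0.346 μg/mL.

0.3 μg/mL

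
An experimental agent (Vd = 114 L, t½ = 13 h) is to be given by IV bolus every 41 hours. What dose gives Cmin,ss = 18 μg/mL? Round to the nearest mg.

16211 mg

τ/t½ = 41/13 ≈ 3.1538, so f = (1/2)^(41/13) ≈ 0.112356.
Cmin,ss = (D/Vd)·f/(1−f), so D = Cmin,ss·Vd·(1−f)/f.
D = 18 × 114 × (1−f)/f ≈ 18 × 114 × 7.90028 ≈ 16211.37 mg.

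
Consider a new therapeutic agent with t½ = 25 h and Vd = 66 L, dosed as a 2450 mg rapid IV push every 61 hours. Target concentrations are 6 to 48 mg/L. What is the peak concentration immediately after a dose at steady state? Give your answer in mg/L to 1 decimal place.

k = ln2/t½ = ln2/25 ≈ 0.027726 h⁻¹; fraction remaining f = e^(−kτ) = e^(−0.027726×61) ≈ 0.1843.
At steady state, accumulation factor R = 1/(1 − e^(−kτ)) ≈ 1.2259.
Each bolus raises the concentration by D/Vd = 2450/66 ≈ 37.121 mg/L.
Cmax,ss = C₀/(1 − f) ≈ 37.121/0.8157 ≈ 45.508 mg/L.
Peak 45.5 mg/L vs MTC 48 mg/L: below toxic threshold.

45.5 mg/L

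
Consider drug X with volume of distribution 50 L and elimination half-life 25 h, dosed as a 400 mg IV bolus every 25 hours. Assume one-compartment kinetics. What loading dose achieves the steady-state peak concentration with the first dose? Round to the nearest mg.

f = (1/2)^(25/25) ≈ 0.500000; accumulation ratio R = 1/(1−f) ≈ 2.00000.
Loading dose to hit Cmax,ss on first dose: D_load = D_maint·R ≈ 400 × 2.00000 ≈ 800.00 mg.

800 mg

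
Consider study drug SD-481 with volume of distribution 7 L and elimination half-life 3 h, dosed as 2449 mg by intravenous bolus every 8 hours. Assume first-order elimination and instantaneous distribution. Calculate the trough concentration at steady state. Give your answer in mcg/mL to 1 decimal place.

Over one 8-h interval, 8/3 ≈ 2.6667 half-lives elapse, leaving f ≈ 0.1575 of each dose.
Each bolus raises the concentration by D/Vd = 2449/7 ≈ 349.857 mcg/mL.
Steady-state trough Cmin,ss = C₀·f/(1−f) ≈ 349.857 × 0.1575/0.8425 ≈ 65.404 mcg/mL.

65.4 mcg/mL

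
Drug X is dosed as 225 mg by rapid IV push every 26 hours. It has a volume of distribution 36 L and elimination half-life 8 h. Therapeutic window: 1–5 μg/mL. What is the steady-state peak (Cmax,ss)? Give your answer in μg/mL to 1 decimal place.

Over one 26-h interval, 26/8 ≈ 3.25 half-lives elapse, leaving f ≈ 0.1051 of each dose.
At steady state, accumulation factor R = 1/(1 − e^(−kτ)) ≈ 1.1174.
Each bolus raises the concentration by D/Vd = 225/36 ≈ 6.250 μg/mL.
Steady-state peak Cmax,ss = C₀·R ≈ 6.250 × 1.1174 ≈ 6.984 μg/mL.
Peak 7.0 μg/mL vs MTC 5 μg/mL: exceeds toxic threshold.

7.0 μg/mL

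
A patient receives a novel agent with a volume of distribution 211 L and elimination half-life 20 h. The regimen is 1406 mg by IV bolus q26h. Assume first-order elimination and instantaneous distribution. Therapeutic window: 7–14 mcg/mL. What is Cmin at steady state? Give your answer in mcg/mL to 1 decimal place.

4.6 mcg/mL

τ/t½ = 26/20 ≈ 1.3, so fraction remaining f = (1/2)^(26/20) ≈ 0.4061.
At steady state, accumulation factor R = 1/(1 − e^(−kτ)) ≈ 1.6838.
Single-dose peak C₀ = D/Vd = 1406/211 ≈ 6.664 mcg/mL.
Steady-state peak Cmax,ss = C₀·R ≈ 6.664 × 1.6838 ≈ 11.221 mcg/mL.
One interval later, Cmin,ss = Cmax,ss·e^(−kτ) ≈ 11.221 × 0.4061 ≈ 4.557 mcg/mL.
Trough 4.6 mcg/mL vs MEC 7 mcg/mL: subtherapeutic.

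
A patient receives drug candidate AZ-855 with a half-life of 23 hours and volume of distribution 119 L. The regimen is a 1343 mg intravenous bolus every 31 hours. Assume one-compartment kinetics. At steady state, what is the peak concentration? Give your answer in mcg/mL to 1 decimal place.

τ/t½ = 31/23 ≈ 1.3478, so fraction remaining f = (1/2)^(31/23) ≈ 0.3929.
At steady state, accumulation factor R = 1/(1 − e^(−kτ)) ≈ 1.6472.
Single-dose peak C₀ = D/Vd = 1343/119 ≈ 11.286 mcg/mL.
Cmax,ss = C₀/(1 − f) ≈ 11.286/0.6071 ≈ 18.590 mcg/mL.

18.6 mcg/mL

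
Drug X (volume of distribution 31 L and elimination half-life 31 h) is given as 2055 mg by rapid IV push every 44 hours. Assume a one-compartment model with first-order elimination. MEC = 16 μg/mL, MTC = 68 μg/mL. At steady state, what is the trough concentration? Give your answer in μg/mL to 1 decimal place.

k = ln2/t½ = ln2/31 ≈ 0.022360 h⁻¹; fraction remaining f = e^(−kτ) = e^(−0.022360×44) ≈ 0.3739.
Each bolus raises the concentration by D/Vd = 2055/31 ≈ 66.290 μg/mL.
Steady-state trough Cmin,ss = C₀·f/(1−f) ≈ 66.290 × 0.3739/0.6261 ≈ 39.588 μg/mL.
Trough 39.6 μg/mL vs MEC 16 μg/mL: adequate.

39.6 μg/mL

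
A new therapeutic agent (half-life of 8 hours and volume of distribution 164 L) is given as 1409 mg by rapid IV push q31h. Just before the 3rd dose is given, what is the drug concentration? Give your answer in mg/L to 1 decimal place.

0.6 mg/L

f = (1/2)^(τ/t½) = (1/2)^(31/8) ≈ 0.0682.
C₀ = D/Vd = 1409/164 ≈ 8.591 mg/L.
Before the 3rd dose, 2 doses have been given. Superposition: Cmin = C₀·(f + f²).
≈ 8.591 × (0.0682 + 0.0047) ≈ 8.591 × 0.0729 ≈ 0.626 mg/L.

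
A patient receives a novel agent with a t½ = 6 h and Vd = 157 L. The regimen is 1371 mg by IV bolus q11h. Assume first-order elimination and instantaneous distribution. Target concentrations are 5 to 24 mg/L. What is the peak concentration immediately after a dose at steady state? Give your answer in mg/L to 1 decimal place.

τ/t½ = 11/6 ≈ 1.8333, so fraction remaining f = (1/2)^(11/6) ≈ 0.2806.
Accumulation ratio R = 1/(1 − f) ≈ 1/0.7194 ≈ 1.3900.
Each bolus raises the concentration by D/Vd = 1371/157 ≈ 8.732 mg/L.
Steady-state peak Cmax,ss = C₀·R ≈ 8.732 × 1.3900 ≈ 12.137 mg/L.
Peak 12.1 mg/L vs MTC 24 mg/L: below toxic threshold.

12.1 mg/L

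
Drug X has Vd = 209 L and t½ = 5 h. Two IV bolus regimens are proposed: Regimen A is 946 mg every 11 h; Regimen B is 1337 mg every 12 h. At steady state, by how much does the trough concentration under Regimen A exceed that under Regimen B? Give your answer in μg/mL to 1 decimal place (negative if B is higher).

Regimen A: f = (1/2)^(11/5) ≈ 0.2176; Cmin,ss = (946/209)·f/(1−f) ≈ 1.259 μg/mL.
Regimen B: f = (1/2)^(12/5) ≈ 0.1895; Cmin,ss = (1337/209)·f/(1−f) ≈ 1.496 μg/mL.
Difference ≈ 1.259 − 1.496 ≈ -0.237 μg/mL.

-0.2 μg/mL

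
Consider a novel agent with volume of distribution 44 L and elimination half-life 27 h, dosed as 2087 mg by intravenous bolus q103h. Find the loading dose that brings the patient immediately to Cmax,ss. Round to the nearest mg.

f = (1/2)^(103/27) ≈ 0.071060; accumulation ratio R = 1/(1−f) ≈ 1.07650.
Loading dose to hit Cmax,ss on first dose: D_load = D_maint·R ≈ 2087 × 1.07650 ≈ 2246.66 mg.

2247 mg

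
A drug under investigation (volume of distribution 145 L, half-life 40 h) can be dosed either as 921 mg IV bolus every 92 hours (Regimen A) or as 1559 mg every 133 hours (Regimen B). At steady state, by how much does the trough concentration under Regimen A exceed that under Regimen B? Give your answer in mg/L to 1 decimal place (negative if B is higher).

Regimen A: f = (1/2)^(92/40) ≈ 0.2031; Cmin,ss = (921/145)·f/(1−f) ≈ 1.619 mg/L.
Regimen B: f = (1/2)^(133/40) ≈ 0.0998; Cmin,ss = (1559/145)·f/(1−f) ≈ 1.192 mg/L.
Difference ≈ 1.619 − 1.192 ≈ 0.427 mg/L.

0.4 mg/L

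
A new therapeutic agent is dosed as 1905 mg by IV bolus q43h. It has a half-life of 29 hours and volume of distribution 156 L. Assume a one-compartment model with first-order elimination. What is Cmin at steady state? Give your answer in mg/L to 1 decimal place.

6.8 mg/L

k = ln2/t½ = ln2/29 ≈ 0.023902 h⁻¹; fraction remaining f = e^(−kτ) = e^(−0.023902×43) ≈ 0.3578.
Single-dose peak C₀ = D/Vd = 1905/156 ≈ 12.212 mg/L.
Steady-state trough Cmin,ss = C₀·f/(1−f) ≈ 12.212 × 0.3578/0.6422 ≈ 6.804 mg/L.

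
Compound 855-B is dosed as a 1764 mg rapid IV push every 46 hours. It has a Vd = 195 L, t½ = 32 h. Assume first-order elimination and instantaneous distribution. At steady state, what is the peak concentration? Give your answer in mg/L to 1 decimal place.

Over one 46-h interval, 46/32 ≈ 1.4375 half-lives elapse, leaving f ≈ 0.3692 of each dose.
Accumulation ratio R = 1/(1 − f) ≈ 1/0.6308 ≈ 1.5853.
Each bolus raises the concentration by D/Vd = 1764/195 ≈ 9.046 mg/L.
Cmax,ss = C₀/(1 − f) ≈ 9.046/0.6308 ≈ 14.341 mg/L.

14.3 mg/L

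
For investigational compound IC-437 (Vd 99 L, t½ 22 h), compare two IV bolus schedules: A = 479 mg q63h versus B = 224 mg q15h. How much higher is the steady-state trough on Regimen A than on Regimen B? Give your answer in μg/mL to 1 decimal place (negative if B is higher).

Regimen A: f = (1/2)^(63/22) ≈ 0.1374; Cmin,ss = (479/99)·f/(1−f) ≈ 0.771 μg/mL.
Regimen B: f = (1/2)^(15/22) ≈ 0.6234; Cmin,ss = (224/99)·f/(1−f) ≈ 3.745 μg/mL.
Difference ≈ 0.771 − 3.745 ≈ -2.974 μg/mL.

-3.0 μg/mL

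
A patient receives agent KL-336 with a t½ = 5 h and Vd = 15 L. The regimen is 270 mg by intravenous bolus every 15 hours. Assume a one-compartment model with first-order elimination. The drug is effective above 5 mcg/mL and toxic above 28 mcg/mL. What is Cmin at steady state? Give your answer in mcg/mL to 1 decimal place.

τ = 15 h = 3 half-lives, so f = (1/2)^3 = 0.125.
At steady state, R = 1/(1 − 0.125) = 8/7.
Single-dose peak C₀ = D/Vd = 270/15 = 18 mcg/mL.
Steady-state peak Cmax,ss = C₀·R = 18 × 8/7 ≈ 20.571 mcg/mL.
Steady-state trough Cmin,ss = Cmax,ss·f ≈ 20.571 × 0.125 ≈ 2.571 mcg/mL.
Trough 2.6 mcg/mL vs MEC 5 mcg/mL: subtherapeutic.

2.6 mcg/mL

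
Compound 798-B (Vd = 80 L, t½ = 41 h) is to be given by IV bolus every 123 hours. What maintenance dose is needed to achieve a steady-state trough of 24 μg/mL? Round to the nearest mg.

τ/t½ = 123/41 ≈ 3, so f = (1/2)^(123/41) ≈ 0.125000.
Cmin,ss = (D/Vd)·f/(1−f), so D = Cmin,ss·Vd·(1−f)/f.
D = 24 × 80 × (1−f)/f ≈ 24 × 80 × 7.00000 ≈ 13440.00 mg.

13440 mg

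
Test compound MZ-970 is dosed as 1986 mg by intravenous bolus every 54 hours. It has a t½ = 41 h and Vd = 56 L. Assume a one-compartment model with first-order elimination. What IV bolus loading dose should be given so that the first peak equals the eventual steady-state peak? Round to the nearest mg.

3317 mg

f = (1/2)^(54/41) ≈ 0.401348; accumulation ratio R = 1/(1−f) ≈ 1.67042.
Loading dose to hit Cmax,ss on first dose: D_load = D_maint·R ≈ 1986 × 1.67042 ≈ 3317.45 mg.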